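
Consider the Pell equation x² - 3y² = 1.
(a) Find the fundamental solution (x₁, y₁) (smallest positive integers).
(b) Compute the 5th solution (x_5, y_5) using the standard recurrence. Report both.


Step 1: Find the fundamental solution (x₁, y₁) of x² - 3y² = 1.
  Expand √3 as a continued fraction. a₀ = ⌊√3⌋ = 1; iterate m_{k+1} = d_k·a_k − m_k, d_{k+1} = (3 − m_{k+1}²)/d_k, a_{k+1} = ⌊(a₀ + m_{k+1})/d_{k+1}⌋ (starting m₀ = 0, d₀ = 1), with convergents p_k = a_k·p_{k-1} + p_{k-2}, q_k = a_k·q_{k-1} + q_{k-2} (p₋₁ = 1, q₋₁ = 0):
  k = 0: a₀ = 1; p₀/q₀ = 1/1; p₀² − 3·q₀² = 1 − 3 = -2.
  k = 1: m = 1, d = 2, a = ⌊(1 + 1)/2⌋ = 1; p/q = (1·1 + 1)/(1·1 + 0) = 2/1; p² − 3·q² = 4 − 3 = 1.
  The first convergent with p² − 3·q² = 1 gives the fundamental solution (x₁, y₁) = (2, 1).
Step 2: Apply the recurrence (x_{n+1}, y_{n+1}) = (x₁x_n + 3y₁y_n, x₁y_n + y₁x_n) repeatedly.
  From (x_1, y_1) = (2, 1): x_2 = 2·2 + 3·1·1 = 7; y_2 = 2·1 + 1·2 = 4.
  From (x_2, y_2) = (7, 4): x_3 = 2·7 + 3·1·4 = 26; y_3 = 2·4 + 1·7 = 15.
  From (x_3, y_3) = (26, 15): x_4 = 2·26 + 3·1·15 = 97; y_4 = 2·15 + 1·26 = 56.
  From (x_4, y_4) = (97, 56): x_5 = 2·97 + 3·1·56 = 362; y_5 = 2·56 + 1·97 = 209.
Step 3: Verify x_5² - 3·y_5² = 131044 - 131043 = 1 (should be 1). ✓

(x_1, y_1) = (2, 1); (x_5, y_5) = (362, 209).


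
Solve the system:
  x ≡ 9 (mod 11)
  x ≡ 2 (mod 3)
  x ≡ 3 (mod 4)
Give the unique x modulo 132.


Moduli 11, 3, 4 are pairwise coprime; by CRT there is a unique solution modulo M = 11 · 3 · 4 = 132.
Solve pairwise, accumulating the modulus:
  Start with x ≡ 9 (mod 11).
  Combine with x ≡ 2 (mod 3): since gcd(11, 3) = 1, we get a unique residue mod 33.
    Write x = 9 + 11·t and substitute into x ≡ 2 (mod 3): 11·t ≡ 2 − 9 = -7 (mod 3).
    Reduce coefficients mod 3: 2·t ≡ 2 (mod 3).
    The inverse of 2 mod 3 is 2 (since 2·2 = 4 = 1·3 + 1), so t ≡ 2·2 = 4 ≡ 1 (mod 3).
    Then x = 9 + 11·1 = 20, valid modulo lcm(11, 3) = 33: x ≡ 20 (mod 33).
  Combine with x ≡ 3 (mod 4): since gcd(33, 4) = 1, we get a unique residue mod 132.
    Write x = 20 + 33·t and substitute into x ≡ 3 (mod 4): 33·t ≡ 3 − 20 = -17 (mod 4).
    Reduce coefficients mod 4: 1·t ≡ 3 (mod 4).
    So t ≡ 3 (mod 4).
    Then x = 20 + 33·3 = 119, valid modulo lcm(33, 4) = 132: x ≡ 119 (mod 132).
Verify: 119 mod 11 = 9 ✓, 119 mod 3 = 2 ✓, 119 mod 4 = 3 ✓.

x ≡ 119 (mod 132).


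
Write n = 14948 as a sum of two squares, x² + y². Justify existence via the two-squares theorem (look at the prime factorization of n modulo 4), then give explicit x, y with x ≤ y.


Step 1: Factor n = 14948 = 2^2 · 37 · 101.
Step 2: Check the mod-4 condition on each prime factor: 2 = 2 (special); 37 ≡ 1 (mod 4), exponent 1; 101 ≡ 1 (mod 4), exponent 1.
All primes ≡ 3 (mod 4) appear to even exponent (or don't appear), so by the two-squares theorem n IS expressible as a sum of two squares.
Step 3: Build a representation. Group n = k² · m with k = 2 and m = 37 · 101 = 3737 (a product of primes ≡ 1 (mod 4)); a representation of m scales to one of n via (k·x)² + (k·y)² = k²(x² + y²). Each prime p ≡ 1 (mod 4) is itself a sum of two squares; find a² by testing p − a² for a perfect square:
  37: 37 − 1² = 36 = 6² ⇒ 37 = 1² + 6².
  101: 101 − 1² = 100 = 10² ⇒ 101 = 1² + 10².
  Combine using the Brahmagupta–Fibonacci identity (a² + b²)(c² + d²) = (ac − bd)² + (ad + bc)² = (ac + bd)² + (ad − bc)²:
  37 · 101 = 3737: from (1² + 6²)(1² + 10²), take (1·1 − 6·10, 1·10 + 6·1) = (1 − 60, 10 + 6) = (-59, 16); dropping signs (only squares matter) gives (59, 16); check 59² + 16² = 3481 + 256 = 3737 ✓.
  Scale by k = 2: (2·59, 2·16) = (118, 32).
Step 4: Order so x ≤ y and verify: 32² + 118² = 1024 + 13924 = 14948 = n. ✓

n = 14948 = 32² + 118² (one valid representation with x ≤ y).


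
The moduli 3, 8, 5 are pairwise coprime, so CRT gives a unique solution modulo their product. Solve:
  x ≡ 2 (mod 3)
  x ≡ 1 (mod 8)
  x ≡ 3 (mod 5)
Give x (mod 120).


Moduli 3, 8, 5 are pairwise coprime; by CRT there is a unique solution modulo M = 3 · 8 · 5 = 120.
Solve pairwise, accumulating the modulus:
  Start with x ≡ 2 (mod 3).
  Combine with x ≡ 1 (mod 8): since gcd(3, 8) = 1, we get a unique residue mod 24.
    Write x = 2 + 3·t and substitute into x ≡ 1 (mod 8): 3·t ≡ 1 − 2 = -1 (mod 8).
    Reduce coefficients mod 8: 3·t ≡ 7 (mod 8).
    The inverse of 3 mod 8 is 3 (since 3·3 = 9 = 1·8 + 1), so t ≡ 3·7 = 21 ≡ 5 (mod 8).
    Then x = 2 + 3·5 = 17, valid modulo lcm(3, 8) = 24: x ≡ 17 (mod 24).
  Combine with x ≡ 3 (mod 5): since gcd(24, 5) = 1, we get a unique residue mod 120.
    Write x = 17 + 24·t and substitute into x ≡ 3 (mod 5): 24·t ≡ 3 − 17 = -14 (mod 5).
    Reduce coefficients mod 5: 4·t ≡ 1 (mod 5).
    The inverse of 4 mod 5 is 4 (since 4·4 = 16 = 3·5 + 1), so t ≡ 4·1 = 4 ≡ 4 (mod 5).
    Then x = 17 + 24·4 = 113, valid modulo lcm(24, 5) = 120: x ≡ 113 (mod 120).
Verify: 113 mod 3 = 2 ✓, 113 mod 8 = 1 ✓, 113 mod 5 = 3 ✓.

x ≡ 113 (mod 120).


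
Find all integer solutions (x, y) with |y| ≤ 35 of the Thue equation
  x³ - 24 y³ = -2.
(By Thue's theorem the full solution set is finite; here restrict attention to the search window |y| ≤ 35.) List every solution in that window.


The equation is x³ - 24y³ = -2. For fixed y, x³ = 24·y³ − 2, so a solution requires the RHS to be a perfect cube.
Strategy: iterate y from -35 to 35, compute RHS = 24·y³ − 2, and check whether it is a (positive or negative) perfect cube.
Check small values of y:
  y = 0: RHS = -2 is not a perfect cube.
  y = 1: RHS = 22 is not a perfect cube.
  y = -1: RHS = -26 is not a perfect cube.
  y = 2: RHS = 190 is not a perfect cube.
  y = -2: RHS = -194 is not a perfect cube.
  y = 3: RHS = 646 is not a perfect cube.
  y = -3: RHS = -650 is not a perfect cube.
Continuing the search up to |y| = 35 finds no solutions either.
No (x, y) in the scanned range satisfies the equation.

No integer solutions with |y| ≤ 35.


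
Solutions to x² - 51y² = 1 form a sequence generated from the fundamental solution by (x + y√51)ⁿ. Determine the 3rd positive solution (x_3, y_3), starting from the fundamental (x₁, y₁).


Step 1: Find the fundamental solution (x₁, y₁) of x² - 51y² = 1.
  Expand √51 as a continued fraction. a₀ = ⌊√51⌋ = 7; iterate m_{k+1} = d_k·a_k − m_k, d_{k+1} = (51 − m_{k+1}²)/d_k, a_{k+1} = ⌊(a₀ + m_{k+1})/d_{k+1}⌋ (starting m₀ = 0, d₀ = 1), with convergents p_k = a_k·p_{k-1} + p_{k-2}, q_k = a_k·q_{k-1} + q_{k-2} (p₋₁ = 1, q₋₁ = 0):
  k = 0: a₀ = 7; p₀/q₀ = 7/1; p₀² − 51·q₀² = 49 − 51 = -2.
  k = 1: m = 7, d = 2, a = ⌊(7 + 7)/2⌋ = 7; p/q = (7·7 + 1)/(7·1 + 0) = 50/7; p² − 51·q² = 2500 − 2499 = 1.
  The first convergent with p² − 51·q² = 1 gives the fundamental solution (x₁, y₁) = (50, 7).
Step 2: Apply the recurrence (x_{n+1}, y_{n+1}) = (x₁x_n + 51y₁y_n, x₁y_n + y₁x_n) repeatedly.
  From (x_1, y_1) = (50, 7): x_2 = 50·50 + 51·7·7 = 4999; y_2 = 50·7 + 7·50 = 700.
  From (x_2, y_2) = (4999, 700): x_3 = 50·4999 + 51·7·700 = 499850; y_3 = 50·700 + 7·4999 = 69993.
Step 3: Verify x_3² - 51·y_3² = 249850022500 - 249850022499 = 1 (should be 1). ✓

(x_1, y_1) = (50, 7); (x_3, y_3) = (499850, 69993).


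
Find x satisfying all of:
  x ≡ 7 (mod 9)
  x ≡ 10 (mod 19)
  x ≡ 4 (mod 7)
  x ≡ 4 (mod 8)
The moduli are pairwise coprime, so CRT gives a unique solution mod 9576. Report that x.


Product of moduli M = 9 · 19 · 7 · 8 = 9576.
Merge one congruence at a time:
  Start: x ≡ 7 (mod 9).
  Combine with x ≡ 10 (mod 19); new modulus lcm = 171.
    Write x = 7 + 9·t and substitute into x ≡ 10 (mod 19): 9·t ≡ 10 − 7 = 3 (mod 19).
    The inverse of 9 mod 19 is 17 (since 9·17 = 153 = 8·19 + 1), so t ≡ 17·3 = 51 ≡ 13 (mod 19).
    Then x = 7 + 9·13 = 124, valid modulo lcm(9, 19) = 171: x ≡ 124 (mod 171).
  Combine with x ≡ 4 (mod 7); new modulus lcm = 1197.
    Write x = 124 + 171·t and substitute into x ≡ 4 (mod 7): 171·t ≡ 4 − 124 = -120 (mod 7).
    Reduce coefficients mod 7: 3·t ≡ 6 (mod 7).
    The inverse of 3 mod 7 is 5 (since 3·5 = 15 = 2·7 + 1), so t ≡ 5·6 = 30 ≡ 2 (mod 7).
    Then x = 124 + 171·2 = 466, valid modulo lcm(171, 7) = 1197: x ≡ 466 (mod 1197).
  Combine with x ≡ 4 (mod 8); new modulus lcm = 9576.
    Write x = 466 + 1197·t and substitute into x ≡ 4 (mod 8): 1197·t ≡ 4 − 466 = -462 (mod 8).
    Reduce coefficients mod 8: 5·t ≡ 2 (mod 8).
    The inverse of 5 mod 8 is 5 (since 5·5 = 25 = 3·8 + 1), so t ≡ 5·2 = 10 ≡ 2 (mod 8).
    Then x = 466 + 1197·2 = 2860, valid modulo lcm(1197, 8) = 9576: x ≡ 2860 (mod 9576).
Verify against each original: 2860 mod 9 = 7, 2860 mod 19 = 10, 2860 mod 7 = 4, 2860 mod 8 = 4.

x ≡ 2860 (mod 9576).


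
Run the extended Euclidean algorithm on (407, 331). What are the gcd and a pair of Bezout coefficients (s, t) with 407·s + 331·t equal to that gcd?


Euclidean algorithm on (407, 331) — divide until remainder is 0:
  407 = 1 · 331 + 76
  331 = 4 · 76 + 27
  76 = 2 · 27 + 22
  27 = 1 · 22 + 5
  22 = 4 · 5 + 2
  5 = 2 · 2 + 1
  2 = 2 · 1 + 0
gcd(407, 331) = 1.
Track Bezout coefficients alongside the remainders: start with r₀ = 407 = a·1 + b·0 (s = 1, t = 0) and r₁ = 331 = a·0 + b·1 (s = 0, t = 1); each new remainder r_{k+1} = r_{k-1} − q_k·r_k inherits s_{k+1} = s_{k-1} − q_k·s_k, t_{k+1} = t_{k-1} − q_k·t_k, so r_k = a·s_k + b·t_k at every step:
  q = 1: r = 76, s = 1 − 1·0 = 1, t = 0 − 1·1 = -1  (check: 407·1 + 331·(-1) = 76)
  q = 4: r = 27, s = 0 − 4·1 = -4, t = 1 − 4·(-1) = 5  (check: 407·(-4) + 331·5 = 27)
  q = 2: r = 22, s = 1 − 2·(-4) = 9, t = -1 − 2·5 = -11  (check: 407·9 + 331·(-11) = 22)
  q = 1: r = 5, s = -4 − 1·9 = -13, t = 5 − 1·(-11) = 16  (check: 407·(-13) + 331·16 = 5)
  q = 4: r = 2, s = 9 − 4·(-13) = 61, t = -11 − 4·16 = -75  (check: 407·61 + 331·(-75) = 2)
  q = 2: r = 1, s = -13 − 2·61 = -135, t = 16 − 2·(-75) = 166  (check: 407·(-135) + 331·166 = 1)
The row with r = 1 (the gcd) gives the Bezout coefficients s = -135, t = 166.
Result: 407 · (-135) + 331 · (166) = 1.

gcd(407, 331) = 1; s = -135, t = 166 (check: 407·(-135) + 331·166 = 1).


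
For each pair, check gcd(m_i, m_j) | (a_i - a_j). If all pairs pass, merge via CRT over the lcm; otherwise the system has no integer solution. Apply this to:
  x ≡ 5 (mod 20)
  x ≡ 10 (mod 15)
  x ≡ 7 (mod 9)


Moduli 20, 15, 9 are not pairwise coprime, so CRT works modulo lcm(m_i) when all pairwise compatibility conditions hold.
Pairwise compatibility: gcd(m_i, m_j) must divide a_i - a_j for every pair.
Merge one congruence at a time:
  Start: x ≡ 5 (mod 20).
  Combine with x ≡ 10 (mod 15): gcd(20, 15) = 5; 10 - 5 = 5, which IS divisible by 5, so compatible.
    Write x = 5 + 20·t and substitute into x ≡ 10 (mod 15): 20·t ≡ 10 − 5 = 5 (mod 15).
    Divide the congruence (and modulus) by g = 5: 4·t ≡ 1 (mod 3).
    Reduce coefficients mod 3: 1·t ≡ 1 (mod 3).
    So t ≡ 1 (mod 3).
    Then x = 5 + 20·1 = 25, valid modulo lcm(20, 15) = 60: x ≡ 25 (mod 60).
  Combine with x ≡ 7 (mod 9): gcd(60, 9) = 3; 7 - 25 = -18, which IS divisible by 3, so compatible.
    Write x = 25 + 60·t and substitute into x ≡ 7 (mod 9): 60·t ≡ 7 − 25 = -18 (mod 9).
    Divide the congruence (and modulus) by g = 3: 20·t ≡ -6 (mod 3).
    Reduce coefficients mod 3: 2·t ≡ 0 (mod 3).
    The inverse of 2 mod 3 is 2 (since 2·2 = 4 = 1·3 + 1), so t ≡ 2·0 = 0 ≡ 0 (mod 3).
    Then x = 25 + 60·0 = 25, valid modulo lcm(60, 9) = 180: x ≡ 25 (mod 180).
Verify: 25 mod 20 = 5, 25 mod 15 = 10, 25 mod 9 = 7.

x ≡ 25 (mod 180).


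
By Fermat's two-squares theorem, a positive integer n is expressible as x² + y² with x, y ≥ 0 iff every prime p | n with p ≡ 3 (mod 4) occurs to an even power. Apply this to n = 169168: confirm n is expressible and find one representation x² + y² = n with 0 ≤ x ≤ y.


Step 1: Factor n = 169168 = 2^4 · 97 · 109.
Step 2: Check the mod-4 condition on each prime factor: 2 = 2 (special); 97 ≡ 1 (mod 4), exponent 1; 109 ≡ 1 (mod 4), exponent 1.
All primes ≡ 3 (mod 4) appear to even exponent (or don't appear), so by the two-squares theorem n IS expressible as a sum of two squares.
Step 3: Build a representation. Group n = k² · m with k = 4 and m = 97 · 109 = 10573 (a product of primes ≡ 1 (mod 4)); a representation of m scales to one of n via (k·x)² + (k·y)² = k²(x² + y²). Each prime p ≡ 1 (mod 4) is itself a sum of two squares; find a² by testing p − a² for a perfect square:
  97: 97 − 1² = 96, 97 − 2² = 93, 97 − 3² = 88, 97 − 4² = 81 = 9² ⇒ 97 = 4² + 9².
  109: 109 − 1² = 108, 109 − 2² = 105, 109 − 3² = 100 = 10² ⇒ 109 = 3² + 10².
  Combine using the Brahmagupta–Fibonacci identity (a² + b²)(c² + d²) = (ac − bd)² + (ad + bc)² = (ac + bd)² + (ad − bc)²:
  97 · 109 = 10573: from (4² + 9²)(3² + 10²), take (4·3 − 9·10, 4·10 + 9·3) = (12 − 90, 40 + 27) = (-78, 67); dropping signs (only squares matter) gives (78, 67); check 78² + 67² = 6084 + 4489 = 10573 ✓.
  Scale by k = 4: (4·78, 4·67) = (312, 268).
Step 4: Order so x ≤ y and verify: 268² + 312² = 71824 + 97344 = 169168 = n. ✓

n = 169168 = 268² + 312² (one valid representation with x ≤ y).


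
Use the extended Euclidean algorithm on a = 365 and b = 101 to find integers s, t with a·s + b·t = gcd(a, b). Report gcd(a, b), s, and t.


Euclidean algorithm on (365, 101) — divide until remainder is 0:
  365 = 3 · 101 + 62
  101 = 1 · 62 + 39
  62 = 1 · 39 + 23
  39 = 1 · 23 + 16
  23 = 1 · 16 + 7
  16 = 2 · 7 + 2
  7 = 3 · 2 + 1
  2 = 2 · 1 + 0
gcd(365, 101) = 1.
Track Bezout coefficients alongside the remainders: start with r₀ = 365 = a·1 + b·0 (s = 1, t = 0) and r₁ = 101 = a·0 + b·1 (s = 0, t = 1); each new remainder r_{k+1} = r_{k-1} − q_k·r_k inherits s_{k+1} = s_{k-1} − q_k·s_k, t_{k+1} = t_{k-1} − q_k·t_k, so r_k = a·s_k + b·t_k at every step:
  q = 3: r = 62, s = 1 − 3·0 = 1, t = 0 − 3·1 = -3  (check: 365·1 + 101·(-3) = 62)
  q = 1: r = 39, s = 0 − 1·1 = -1, t = 1 − 1·(-3) = 4  (check: 365·(-1) + 101·4 = 39)
  q = 1: r = 23, s = 1 − 1·(-1) = 2, t = -3 − 1·4 = -7  (check: 365·2 + 101·(-7) = 23)
  q = 1: r = 16, s = -1 − 1·2 = -3, t = 4 − 1·(-7) = 11  (check: 365·(-3) + 101·11 = 16)
  q = 1: r = 7, s = 2 − 1·(-3) = 5, t = -7 − 1·11 = -18  (check: 365·5 + 101·(-18) = 7)
  q = 2: r = 2, s = -3 − 2·5 = -13, t = 11 − 2·(-18) = 47  (check: 365·(-13) + 101·47 = 2)
  q = 3: r = 1, s = 5 − 3·(-13) = 44, t = -18 − 3·47 = -159  (check: 365·44 + 101·(-159) = 1)
The row with r = 1 (the gcd) gives the Bezout coefficients s = 44, t = -159.
Result: 365 · (44) + 101 · (-159) = 1.

gcd(365, 101) = 1; s = 44, t = -159 (check: 365·44 + 101·(-159) = 1).


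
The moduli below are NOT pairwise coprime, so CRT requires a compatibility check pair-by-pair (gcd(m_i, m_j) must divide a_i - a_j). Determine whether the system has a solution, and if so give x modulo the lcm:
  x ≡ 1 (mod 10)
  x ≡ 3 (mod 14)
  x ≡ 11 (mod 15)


Moduli 10, 14, 15 are not pairwise coprime, so CRT works modulo lcm(m_i) when all pairwise compatibility conditions hold.
Pairwise compatibility: gcd(m_i, m_j) must divide a_i - a_j for every pair.
Merge one congruence at a time:
  Start: x ≡ 1 (mod 10).
  Combine with x ≡ 3 (mod 14): gcd(10, 14) = 2; 3 - 1 = 2, which IS divisible by 2, so compatible.
    Write x = 1 + 10·t and substitute into x ≡ 3 (mod 14): 10·t ≡ 3 − 1 = 2 (mod 14).
    Divide the congruence (and modulus) by g = 2: 5·t ≡ 1 (mod 7).
    The inverse of 5 mod 7 is 3 (since 5·3 = 15 = 2·7 + 1), so t ≡ 3·1 = 3 ≡ 3 (mod 7).
    Then x = 1 + 10·3 = 31, valid modulo lcm(10, 14) = 70: x ≡ 31 (mod 70).
  Combine with x ≡ 11 (mod 15): gcd(70, 15) = 5; 11 - 31 = -20, which IS divisible by 5, so compatible.
    Write x = 31 + 70·t and substitute into x ≡ 11 (mod 15): 70·t ≡ 11 − 31 = -20 (mod 15).
    Divide the congruence (and modulus) by g = 5: 14·t ≡ -4 (mod 3).
    Reduce coefficients mod 3: 2·t ≡ 2 (mod 3).
    The inverse of 2 mod 3 is 2 (since 2·2 = 4 = 1·3 + 1), so t ≡ 2·2 = 4 ≡ 1 (mod 3).
    Then x = 31 + 70·1 = 101, valid modulo lcm(70, 15) = 210: x ≡ 101 (mod 210).
Verify: 101 mod 10 = 1, 101 mod 14 = 3, 101 mod 15 = 11.

x ≡ 101 (mod 210).


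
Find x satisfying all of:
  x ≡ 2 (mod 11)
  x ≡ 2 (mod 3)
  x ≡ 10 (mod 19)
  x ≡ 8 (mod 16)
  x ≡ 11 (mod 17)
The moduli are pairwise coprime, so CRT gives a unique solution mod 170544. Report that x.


Product of moduli M = 11 · 3 · 19 · 16 · 17 = 170544.
Merge one congruence at a time:
  Start: x ≡ 2 (mod 11).
  Combine with x ≡ 2 (mod 3); new modulus lcm = 33.
    Write x = 2 + 11·t and substitute into x ≡ 2 (mod 3): 11·t ≡ 2 − 2 = 0 (mod 3).
    Reduce coefficients mod 3: 2·t ≡ 0 (mod 3).
    The inverse of 2 mod 3 is 2 (since 2·2 = 4 = 1·3 + 1), so t ≡ 2·0 = 0 ≡ 0 (mod 3).
    Then x = 2 + 11·0 = 2, valid modulo lcm(11, 3) = 33: x ≡ 2 (mod 33).
  Combine with x ≡ 10 (mod 19); new modulus lcm = 627.
    Write x = 2 + 33·t and substitute into x ≡ 10 (mod 19): 33·t ≡ 10 − 2 = 8 (mod 19).
    Reduce coefficients mod 19: 14·t ≡ 8 (mod 19).
    The inverse of 14 mod 19 is 15 (since 14·15 = 210 = 11·19 + 1), so t ≡ 15·8 = 120 ≡ 6 (mod 19).
    Then x = 2 + 33·6 = 200, valid modulo lcm(33, 19) = 627: x ≡ 200 (mod 627).
  Combine with x ≡ 8 (mod 16); new modulus lcm = 10032.
    Write x = 200 + 627·t and substitute into x ≡ 8 (mod 16): 627·t ≡ 8 − 200 = -192 (mod 16).
    Reduce coefficients mod 16: 3·t ≡ 0 (mod 16).
    The inverse of 3 mod 16 is 11 (since 3·11 = 33 = 2·16 + 1), so t ≡ 11·0 = 0 ≡ 0 (mod 16).
    Then x = 200 + 627·0 = 200, valid modulo lcm(627, 16) = 10032: x ≡ 200 (mod 10032).
  Combine with x ≡ 11 (mod 17); new modulus lcm = 170544.
    Write x = 200 + 10032·t and substitute into x ≡ 11 (mod 17): 10032·t ≡ 11 − 200 = -189 (mod 17).
    Reduce coefficients mod 17: 2·t ≡ 15 (mod 17).
    The inverse of 2 mod 17 is 9 (since 2·9 = 18 = 1·17 + 1), so t ≡ 9·15 = 135 ≡ 16 (mod 17).
    Then x = 200 + 10032·16 = 160712, valid modulo lcm(10032, 17) = 170544: x ≡ 160712 (mod 170544).
Verify against each original: 160712 mod 11 = 2, 160712 mod 3 = 2, 160712 mod 19 = 10, 160712 mod 16 = 8, 160712 mod 17 = 11.

x ≡ 160712 (mod 170544).


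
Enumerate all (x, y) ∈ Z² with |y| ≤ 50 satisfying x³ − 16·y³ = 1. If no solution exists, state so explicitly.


The equation is x³ - 16y³ = 1. For fixed y, x³ = 16·y³ + 1, so a solution requires the RHS to be a perfect cube.
Strategy: iterate y from -50 to 50, compute RHS = 16·y³ + 1, and check whether it is a (positive or negative) perfect cube.
Check small values of y:
  y = 0: RHS = 1 = (1)³ ⇒ x = 1 works.
  y = 1: RHS = 17 is not a perfect cube.
  y = -1: RHS = -15 is not a perfect cube.
  y = 2: RHS = 129 is not a perfect cube.
  y = -2: RHS = -127 is not a perfect cube.
  y = 3: RHS = 433 is not a perfect cube.
  y = -3: RHS = -431 is not a perfect cube.
Continuing the search up to |y| = 50 finds no further solutions beyond those listed.
Collected solutions: (1, 0).

Solutions (with |y| ≤ 50): (1, 0).


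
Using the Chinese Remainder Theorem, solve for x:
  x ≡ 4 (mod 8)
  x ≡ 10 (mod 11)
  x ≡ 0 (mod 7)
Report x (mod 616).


Moduli 8, 11, 7 are pairwise coprime; by CRT there is a unique solution modulo M = 8 · 11 · 7 = 616.
Solve pairwise, accumulating the modulus:
  Start with x ≡ 4 (mod 8).
  Combine with x ≡ 10 (mod 11): since gcd(8, 11) = 1, we get a unique residue mod 88.
    Write x = 4 + 8·t and substitute into x ≡ 10 (mod 11): 8·t ≡ 10 − 4 = 6 (mod 11).
    The inverse of 8 mod 11 is 7 (since 8·7 = 56 = 5·11 + 1), so t ≡ 7·6 = 42 ≡ 9 (mod 11).
    Then x = 4 + 8·9 = 76, valid modulo lcm(8, 11) = 88: x ≡ 76 (mod 88).
  Combine with x ≡ 0 (mod 7): since gcd(88, 7) = 1, we get a unique residue mod 616.
    Write x = 76 + 88·t and substitute into x ≡ 0 (mod 7): 88·t ≡ 0 − 76 = -76 (mod 7).
    Reduce coefficients mod 7: 4·t ≡ 1 (mod 7).
    The inverse of 4 mod 7 is 2 (since 4·2 = 8 = 1·7 + 1), so t ≡ 2·1 = 2 ≡ 2 (mod 7).
    Then x = 76 + 88·2 = 252, valid modulo lcm(88, 7) = 616: x ≡ 252 (mod 616).
Verify: 252 mod 8 = 4 ✓, 252 mod 11 = 10 ✓, 252 mod 7 = 0 ✓.

x ≡ 252 (mod 616).


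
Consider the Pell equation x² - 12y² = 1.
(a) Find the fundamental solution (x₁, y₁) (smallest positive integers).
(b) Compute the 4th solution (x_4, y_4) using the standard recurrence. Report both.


Step 1: Find the fundamental solution (x₁, y₁) of x² - 12y² = 1.
  Expand √12 as a continued fraction. a₀ = ⌊√12⌋ = 3; iterate m_{k+1} = d_k·a_k − m_k, d_{k+1} = (12 − m_{k+1}²)/d_k, a_{k+1} = ⌊(a₀ + m_{k+1})/d_{k+1}⌋ (starting m₀ = 0, d₀ = 1), with convergents p_k = a_k·p_{k-1} + p_{k-2}, q_k = a_k·q_{k-1} + q_{k-2} (p₋₁ = 1, q₋₁ = 0):
  k = 0: a₀ = 3; p₀/q₀ = 3/1; p₀² − 12·q₀² = 9 − 12 = -3.
  k = 1: m = 3, d = 3, a = ⌊(3 + 3)/3⌋ = 2; p/q = (2·3 + 1)/(2·1 + 0) = 7/2; p² − 12·q² = 49 − 48 = 1.
  The first convergent with p² − 12·q² = 1 gives the fundamental solution (x₁, y₁) = (7, 2).
Step 2: Apply the recurrence (x_{n+1}, y_{n+1}) = (x₁x_n + 12y₁y_n, x₁y_n + y₁x_n) repeatedly.
  From (x_1, y_1) = (7, 2): x_2 = 7·7 + 12·2·2 = 97; y_2 = 7·2 + 2·7 = 28.
  From (x_2, y_2) = (97, 28): x_3 = 7·97 + 12·2·28 = 1351; y_3 = 7·28 + 2·97 = 390.
  From (x_3, y_3) = (1351, 390): x_4 = 7·1351 + 12·2·390 = 18817; y_4 = 7·390 + 2·1351 = 5432.
Step 3: Verify x_4² - 12·y_4² = 354079489 - 354079488 = 1 (should be 1). ✓

(x_1, y_1) = (7, 2); (x_4, y_4) = (18817, 5432).


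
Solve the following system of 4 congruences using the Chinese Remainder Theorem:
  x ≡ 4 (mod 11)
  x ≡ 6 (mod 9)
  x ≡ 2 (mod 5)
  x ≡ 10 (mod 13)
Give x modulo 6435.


Product of moduli M = 11 · 9 · 5 · 13 = 6435.
Merge one congruence at a time:
  Start: x ≡ 4 (mod 11).
  Combine with x ≡ 6 (mod 9); new modulus lcm = 99.
    Write x = 4 + 11·t and substitute into x ≡ 6 (mod 9): 11·t ≡ 6 − 4 = 2 (mod 9).
    Reduce coefficients mod 9: 2·t ≡ 2 (mod 9).
    The inverse of 2 mod 9 is 5 (since 2·5 = 10 = 1·9 + 1), so t ≡ 5·2 = 10 ≡ 1 (mod 9).
    Then x = 4 + 11·1 = 15, valid modulo lcm(11, 9) = 99: x ≡ 15 (mod 99).
  Combine with x ≡ 2 (mod 5); new modulus lcm = 495.
    Write x = 15 + 99·t and substitute into x ≡ 2 (mod 5): 99·t ≡ 2 − 15 = -13 (mod 5).
    Reduce coefficients mod 5: 4·t ≡ 2 (mod 5).
    The inverse of 4 mod 5 is 4 (since 4·4 = 16 = 3·5 + 1), so t ≡ 4·2 = 8 ≡ 3 (mod 5).
    Then x = 15 + 99·3 = 312, valid modulo lcm(99, 5) = 495: x ≡ 312 (mod 495).
  Combine with x ≡ 10 (mod 13); new modulus lcm = 6435.
    Write x = 312 + 495·t and substitute into x ≡ 10 (mod 13): 495·t ≡ 10 − 312 = -302 (mod 13).
    Reduce coefficients mod 13: 1·t ≡ 10 (mod 13).
    So t ≡ 10 (mod 13).
    Then x = 312 + 495·10 = 5262, valid modulo lcm(495, 13) = 6435: x ≡ 5262 (mod 6435).
Verify against each original: 5262 mod 11 = 4, 5262 mod 9 = 6, 5262 mod 5 = 2, 5262 mod 13 = 10.

x ≡ 5262 (mod 6435).


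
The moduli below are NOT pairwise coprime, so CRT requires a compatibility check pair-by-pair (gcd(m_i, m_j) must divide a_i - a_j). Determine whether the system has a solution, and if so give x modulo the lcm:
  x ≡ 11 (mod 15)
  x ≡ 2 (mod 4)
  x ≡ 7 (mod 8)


Moduli 15, 4, 8 are not pairwise coprime, so CRT works modulo lcm(m_i) when all pairwise compatibility conditions hold.
Pairwise compatibility: gcd(m_i, m_j) must divide a_i - a_j for every pair.
Merge one congruence at a time:
  Start: x ≡ 11 (mod 15).
  Combine with x ≡ 2 (mod 4): gcd(15, 4) = 1; 2 - 11 = -9, which IS divisible by 1, so compatible.
    Write x = 11 + 15·t and substitute into x ≡ 2 (mod 4): 15·t ≡ 2 − 11 = -9 (mod 4).
    Reduce coefficients mod 4: 3·t ≡ 3 (mod 4).
    The inverse of 3 mod 4 is 3 (since 3·3 = 9 = 2·4 + 1), so t ≡ 3·3 = 9 ≡ 1 (mod 4).
    Then x = 11 + 15·1 = 26, valid modulo lcm(15, 4) = 60: x ≡ 26 (mod 60).
  Combine with x ≡ 7 (mod 8): gcd(60, 8) = 4, and 7 - 26 = -19 is NOT divisible by 4.
    ⇒ system is inconsistent (no integer solution).

No solution (the system is inconsistent).


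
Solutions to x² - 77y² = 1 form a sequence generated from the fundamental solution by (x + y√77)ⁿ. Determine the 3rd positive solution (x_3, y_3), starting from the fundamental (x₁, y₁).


Step 1: Find the fundamental solution (x₁, y₁) of x² - 77y² = 1.
  Expand √77 as a continued fraction. a₀ = ⌊√77⌋ = 8; iterate m_{k+1} = d_k·a_k − m_k, d_{k+1} = (77 − m_{k+1}²)/d_k, a_{k+1} = ⌊(a₀ + m_{k+1})/d_{k+1}⌋ (starting m₀ = 0, d₀ = 1), with convergents p_k = a_k·p_{k-1} + p_{k-2}, q_k = a_k·q_{k-1} + q_{k-2} (p₋₁ = 1, q₋₁ = 0):
  k = 0: a₀ = 8; p₀/q₀ = 8/1; p₀² − 77·q₀² = 64 − 77 = -13.
  k = 1: m = 8, d = 13, a = ⌊(8 + 8)/13⌋ = 1; p/q = (1·8 + 1)/(1·1 + 0) = 9/1; p² − 77·q² = 81 − 77 = 4.
  k = 2: m = 5, d = 4, a = ⌊(8 + 5)/4⌋ = 3; p/q = (3·9 + 8)/(3·1 + 1) = 35/4; p² − 77·q² = 1225 − 1232 = -7.
  k = 3: m = 7, d = 7, a = ⌊(8 + 7)/7⌋ = 2; p/q = (2·35 + 9)/(2·4 + 1) = 79/9; p² − 77·q² = 6241 − 6237 = 4.
  k = 4: m = 7, d = 4, a = ⌊(8 + 7)/4⌋ = 3; p/q = (3·79 + 35)/(3·9 + 4) = 272/31; p² − 77·q² = 73984 − 73997 = -13.
  k = 5: m = 5, d = 13, a = ⌊(8 + 5)/13⌋ = 1; p/q = (1·272 + 79)/(1·31 + 9) = 351/40; p² − 77·q² = 123201 − 123200 = 1.
  The first convergent with p² − 77·q² = 1 gives the fundamental solution (x₁, y₁) = (351, 40).
Step 2: Apply the recurrence (x_{n+1}, y_{n+1}) = (x₁x_n + 77y₁y_n, x₁y_n + y₁x_n) repeatedly.
  From (x_1, y_1) = (351, 40): x_2 = 351·351 + 77·40·40 = 246401; y_2 = 351·40 + 40·351 = 28080.
  From (x_2, y_2) = (246401, 28080): x_3 = 351·246401 + 77·40·28080 = 172973151; y_3 = 351·28080 + 40·246401 = 19712120.
Step 3: Verify x_3² - 77·y_3² = 29919710966868801 - 29919710966868800 = 1 (should be 1). ✓

(x_1, y_1) = (351, 40); (x_3, y_3) = (172973151, 19712120).


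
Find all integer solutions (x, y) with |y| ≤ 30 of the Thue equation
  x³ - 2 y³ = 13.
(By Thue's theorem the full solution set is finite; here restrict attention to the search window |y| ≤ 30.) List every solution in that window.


The equation is x³ - 2y³ = 13. For fixed y, x³ = 2·y³ + 13, so a solution requires the RHS to be a perfect cube.
Strategy: iterate y from -30 to 30, compute RHS = 2·y³ + 13, and check whether it is a (positive or negative) perfect cube.
Check small values of y:
  y = 0: RHS = 13 is not a perfect cube.
  y = 1: RHS = 15 is not a perfect cube.
  y = -1: RHS = 11 is not a perfect cube.
  y = 2: RHS = 29 is not a perfect cube.
  y = -2: RHS = -3 is not a perfect cube.
  y = 3: RHS = 67 is not a perfect cube.
  y = -3: RHS = -41 is not a perfect cube.
Continuing the search up to |y| = 30 finds no solutions either.
No (x, y) in the scanned range satisfies the equation.

No integer solutions with |y| ≤ 30.


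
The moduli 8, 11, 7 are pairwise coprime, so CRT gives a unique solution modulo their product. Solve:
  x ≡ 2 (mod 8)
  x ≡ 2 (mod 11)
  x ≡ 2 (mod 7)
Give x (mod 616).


Moduli 8, 11, 7 are pairwise coprime; by CRT there is a unique solution modulo M = 8 · 11 · 7 = 616.
Solve pairwise, accumulating the modulus:
  Start with x ≡ 2 (mod 8).
  Combine with x ≡ 2 (mod 11): since gcd(8, 11) = 1, we get a unique residue mod 88.
    Write x = 2 + 8·t and substitute into x ≡ 2 (mod 11): 8·t ≡ 2 − 2 = 0 (mod 11).
    The inverse of 8 mod 11 is 7 (since 8·7 = 56 = 5·11 + 1), so t ≡ 7·0 = 0 ≡ 0 (mod 11).
    Then x = 2 + 8·0 = 2, valid modulo lcm(8, 11) = 88: x ≡ 2 (mod 88).
  Combine with x ≡ 2 (mod 7): since gcd(88, 7) = 1, we get a unique residue mod 616.
    Write x = 2 + 88·t and substitute into x ≡ 2 (mod 7): 88·t ≡ 2 − 2 = 0 (mod 7).
    Reduce coefficients mod 7: 4·t ≡ 0 (mod 7).
    The inverse of 4 mod 7 is 2 (since 4·2 = 8 = 1·7 + 1), so t ≡ 2·0 = 0 ≡ 0 (mod 7).
    Then x = 2 + 88·0 = 2, valid modulo lcm(88, 7) = 616: x ≡ 2 (mod 616).
Verify: 2 mod 8 = 2 ✓, 2 mod 11 = 2 ✓, 2 mod 7 = 2 ✓.

x ≡ 2 (mod 616).


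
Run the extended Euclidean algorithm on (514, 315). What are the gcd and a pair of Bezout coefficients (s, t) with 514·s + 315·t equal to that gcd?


Euclidean algorithm on (514, 315) — divide until remainder is 0:
  514 = 1 · 315 + 199
  315 = 1 · 199 + 116
  199 = 1 · 116 + 83
  116 = 1 · 83 + 33
  83 = 2 · 33 + 17
  33 = 1 · 17 + 16
  17 = 1 · 16 + 1
  16 = 16 · 1 + 0
gcd(514, 315) = 1.
Track Bezout coefficients alongside the remainders: start with r₀ = 514 = a·1 + b·0 (s = 1, t = 0) and r₁ = 315 = a·0 + b·1 (s = 0, t = 1); each new remainder r_{k+1} = r_{k-1} − q_k·r_k inherits s_{k+1} = s_{k-1} − q_k·s_k, t_{k+1} = t_{k-1} − q_k·t_k, so r_k = a·s_k + b·t_k at every step:
  q = 1: r = 199, s = 1 − 1·0 = 1, t = 0 − 1·1 = -1  (check: 514·1 + 315·(-1) = 199)
  q = 1: r = 116, s = 0 − 1·1 = -1, t = 1 − 1·(-1) = 2  (check: 514·(-1) + 315·2 = 116)
  q = 1: r = 83, s = 1 − 1·(-1) = 2, t = -1 − 1·2 = -3  (check: 514·2 + 315·(-3) = 83)
  q = 1: r = 33, s = -1 − 1·2 = -3, t = 2 − 1·(-3) = 5  (check: 514·(-3) + 315·5 = 33)
  q = 2: r = 17, s = 2 − 2·(-3) = 8, t = -3 − 2·5 = -13  (check: 514·8 + 315·(-13) = 17)
  q = 1: r = 16, s = -3 − 1·8 = -11, t = 5 − 1·(-13) = 18  (check: 514·(-11) + 315·18 = 16)
  q = 1: r = 1, s = 8 − 1·(-11) = 19, t = -13 − 1·18 = -31  (check: 514·19 + 315·(-31) = 1)
The row with r = 1 (the gcd) gives the Bezout coefficients s = 19, t = -31.
Result: 514 · (19) + 315 · (-31) = 1.

gcd(514, 315) = 1; s = 19, t = -31 (check: 514·19 + 315·(-31) = 1).


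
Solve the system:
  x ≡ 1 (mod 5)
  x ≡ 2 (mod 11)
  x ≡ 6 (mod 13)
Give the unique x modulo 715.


Moduli 5, 11, 13 are pairwise coprime; by CRT there is a unique solution modulo M = 5 · 11 · 13 = 715.
Solve pairwise, accumulating the modulus:
  Start with x ≡ 1 (mod 5).
  Combine with x ≡ 2 (mod 11): since gcd(5, 11) = 1, we get a unique residue mod 55.
    Write x = 1 + 5·t and substitute into x ≡ 2 (mod 11): 5·t ≡ 2 − 1 = 1 (mod 11).
    The inverse of 5 mod 11 is 9 (since 5·9 = 45 = 4·11 + 1), so t ≡ 9·1 = 9 ≡ 9 (mod 11).
    Then x = 1 + 5·9 = 46, valid modulo lcm(5, 11) = 55: x ≡ 46 (mod 55).
  Combine with x ≡ 6 (mod 13): since gcd(55, 13) = 1, we get a unique residue mod 715.
    Write x = 46 + 55·t and substitute into x ≡ 6 (mod 13): 55·t ≡ 6 − 46 = -40 (mod 13).
    Reduce coefficients mod 13: 3·t ≡ 12 (mod 13).
    The inverse of 3 mod 13 is 9 (since 3·9 = 27 = 2·13 + 1), so t ≡ 9·12 = 108 ≡ 4 (mod 13).
    Then x = 46 + 55·4 = 266, valid modulo lcm(55, 13) = 715: x ≡ 266 (mod 715).
Verify: 266 mod 5 = 1 ✓, 266 mod 11 = 2 ✓, 266 mod 13 = 6 ✓.

x ≡ 266 (mod 715).


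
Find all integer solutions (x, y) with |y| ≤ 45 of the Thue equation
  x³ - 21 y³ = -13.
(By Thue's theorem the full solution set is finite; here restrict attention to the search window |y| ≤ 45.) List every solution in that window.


The equation is x³ - 21y³ = -13. For fixed y, x³ = 21·y³ − 13, so a solution requires the RHS to be a perfect cube.
Strategy: iterate y from -45 to 45, compute RHS = 21·y³ − 13, and check whether it is a (positive or negative) perfect cube.
Check small values of y:
  y = 0: RHS = -13 is not a perfect cube.
  y = 1: RHS = 8 = (2)³ ⇒ x = 2 works.
  y = -1: RHS = -34 is not a perfect cube.
  y = 2: RHS = 155 is not a perfect cube.
  y = -2: RHS = -181 is not a perfect cube.
  y = 3: RHS = 554 is not a perfect cube.
  y = -3: RHS = -580 is not a perfect cube.
Continuing, at y = 4: RHS = 1331 = (11)³ ⇒ x = 11 works.
Searching the remaining y in |y| ≤ 45 finds no further solutions.
Collected solutions: (2, 1), (11, 4).

Solutions (with |y| ≤ 45): (2, 1), (11, 4).


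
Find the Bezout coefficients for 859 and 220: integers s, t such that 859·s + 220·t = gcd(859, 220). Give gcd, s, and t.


Euclidean algorithm on (859, 220) — divide until remainder is 0:
  859 = 3 · 220 + 199
  220 = 1 · 199 + 21
  199 = 9 · 21 + 10
  21 = 2 · 10 + 1
  10 = 10 · 1 + 0
gcd(859, 220) = 1.
Track Bezout coefficients alongside the remainders: start with r₀ = 859 = a·1 + b·0 (s = 1, t = 0) and r₁ = 220 = a·0 + b·1 (s = 0, t = 1); each new remainder r_{k+1} = r_{k-1} − q_k·r_k inherits s_{k+1} = s_{k-1} − q_k·s_k, t_{k+1} = t_{k-1} − q_k·t_k, so r_k = a·s_k + b·t_k at every step:
  q = 3: r = 199, s = 1 − 3·0 = 1, t = 0 − 3·1 = -3  (check: 859·1 + 220·(-3) = 199)
  q = 1: r = 21, s = 0 − 1·1 = -1, t = 1 − 1·(-3) = 4  (check: 859·(-1) + 220·4 = 21)
  q = 9: r = 10, s = 1 − 9·(-1) = 10, t = -3 − 9·4 = -39  (check: 859·10 + 220·(-39) = 10)
  q = 2: r = 1, s = -1 − 2·10 = -21, t = 4 − 2·(-39) = 82  (check: 859·(-21) + 220·82 = 1)
The row with r = 1 (the gcd) gives the Bezout coefficients s = -21, t = 82.
Result: 859 · (-21) + 220 · (82) = 1.

gcd(859, 220) = 1; s = -21, t = 82 (check: 859·(-21) + 220·82 = 1).


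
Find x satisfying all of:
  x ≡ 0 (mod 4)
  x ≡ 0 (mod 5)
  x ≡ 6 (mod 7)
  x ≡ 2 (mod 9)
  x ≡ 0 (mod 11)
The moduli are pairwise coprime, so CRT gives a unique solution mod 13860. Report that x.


Product of moduli M = 4 · 5 · 7 · 9 · 11 = 13860.
Merge one congruence at a time:
  Start: x ≡ 0 (mod 4).
  Combine with x ≡ 0 (mod 5); new modulus lcm = 20.
    Write x = 0 + 4·t and substitute into x ≡ 0 (mod 5): 4·t ≡ 0 − 0 = 0 (mod 5).
    The inverse of 4 mod 5 is 4 (since 4·4 = 16 = 3·5 + 1), so t ≡ 4·0 = 0 ≡ 0 (mod 5).
    Then x = 0 + 4·0 = 0, valid modulo lcm(4, 5) = 20: x ≡ 0 (mod 20).
  Combine with x ≡ 6 (mod 7); new modulus lcm = 140.
    Write x = 0 + 20·t and substitute into x ≡ 6 (mod 7): 20·t ≡ 6 − 0 = 6 (mod 7).
    Reduce coefficients mod 7: 6·t ≡ 6 (mod 7).
    The inverse of 6 mod 7 is 6 (since 6·6 = 36 = 5·7 + 1), so t ≡ 6·6 = 36 ≡ 1 (mod 7).
    Then x = 0 + 20·1 = 20, valid modulo lcm(20, 7) = 140: x ≡ 20 (mod 140).
  Combine with x ≡ 2 (mod 9); new modulus lcm = 1260.
    Write x = 20 + 140·t and substitute into x ≡ 2 (mod 9): 140·t ≡ 2 − 20 = -18 (mod 9).
    Reduce coefficients mod 9: 5·t ≡ 0 (mod 9).
    The inverse of 5 mod 9 is 2 (since 5·2 = 10 = 1·9 + 1), so t ≡ 2·0 = 0 ≡ 0 (mod 9).
    Then x = 20 + 140·0 = 20, valid modulo lcm(140, 9) = 1260: x ≡ 20 (mod 1260).
  Combine with x ≡ 0 (mod 11); new modulus lcm = 13860.
    Write x = 20 + 1260·t and substitute into x ≡ 0 (mod 11): 1260·t ≡ 0 − 20 = -20 (mod 11).
    Reduce coefficients mod 11: 6·t ≡ 2 (mod 11).
    The inverse of 6 mod 11 is 2 (since 6·2 = 12 = 1·11 + 1), so t ≡ 2·2 = 4 ≡ 4 (mod 11).
    Then x = 20 + 1260·4 = 5060, valid modulo lcm(1260, 11) = 13860: x ≡ 5060 (mod 13860).
Verify against each original: 5060 mod 4 = 0, 5060 mod 5 = 0, 5060 mod 7 = 6, 5060 mod 9 = 2, 5060 mod 11 = 0.

x ≡ 5060 (mod 13860).


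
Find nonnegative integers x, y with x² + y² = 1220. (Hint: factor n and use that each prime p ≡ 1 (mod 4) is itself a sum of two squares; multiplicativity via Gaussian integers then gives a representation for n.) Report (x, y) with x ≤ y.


Step 1: Factor n = 1220 = 2^2 · 5 · 61.
Step 2: Check the mod-4 condition on each prime factor: 2 = 2 (special); 5 ≡ 1 (mod 4), exponent 1; 61 ≡ 1 (mod 4), exponent 1.
All primes ≡ 3 (mod 4) appear to even exponent (or don't appear), so by the two-squares theorem n IS expressible as a sum of two squares.
Step 3: Build a representation. Group n = k² · m with k = 2 and m = 5 · 61 = 305 (a product of primes ≡ 1 (mod 4)); a representation of m scales to one of n via (k·x)² + (k·y)² = k²(x² + y²). Each prime p ≡ 1 (mod 4) is itself a sum of two squares; find a² by testing p − a² for a perfect square:
  5: 5 − 1² = 4 = 2² ⇒ 5 = 1² + 2².
  61: 61 − 1² = 60, 61 − 2² = 57, 61 − 3² = 52, 61 − 4² = 45, 61 − 5² = 36 = 6² ⇒ 61 = 5² + 6².
  Combine using the Brahmagupta–Fibonacci identity (a² + b²)(c² + d²) = (ac − bd)² + (ad + bc)² = (ac + bd)² + (ad − bc)²:
  5 · 61 = 305: from (1² + 2²)(5² + 6²), take (1·5 − 2·6, 1·6 + 2·5) = (5 − 12, 6 + 10) = (-7, 16); dropping signs (only squares matter) gives (7, 16); check 7² + 16² = 49 + 256 = 305 ✓.
  Scale by k = 2: (2·7, 2·16) = (14, 32).
Step 4: Order so x ≤ y and verify: 14² + 32² = 196 + 1024 = 1220 = n. ✓

n = 1220 = 14² + 32² (one valid representation with x ≤ y).


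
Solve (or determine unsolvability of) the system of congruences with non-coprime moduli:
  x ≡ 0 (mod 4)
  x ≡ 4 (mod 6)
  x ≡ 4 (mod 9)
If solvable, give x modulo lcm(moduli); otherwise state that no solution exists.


Moduli 4, 6, 9 are not pairwise coprime, so CRT works modulo lcm(m_i) when all pairwise compatibility conditions hold.
Pairwise compatibility: gcd(m_i, m_j) must divide a_i - a_j for every pair.
Merge one congruence at a time:
  Start: x ≡ 0 (mod 4).
  Combine with x ≡ 4 (mod 6): gcd(4, 6) = 2; 4 - 0 = 4, which IS divisible by 2, so compatible.
    Write x = 0 + 4·t and substitute into x ≡ 4 (mod 6): 4·t ≡ 4 − 0 = 4 (mod 6).
    Divide the congruence (and modulus) by g = 2: 2·t ≡ 2 (mod 3).
    The inverse of 2 mod 3 is 2 (since 2·2 = 4 = 1·3 + 1), so t ≡ 2·2 = 4 ≡ 1 (mod 3).
    Then x = 0 + 4·1 = 4, valid modulo lcm(4, 6) = 12: x ≡ 4 (mod 12).
  Combine with x ≡ 4 (mod 9): gcd(12, 9) = 3; 4 - 4 = 0, which IS divisible by 3, so compatible.
    Write x = 4 + 12·t and substitute into x ≡ 4 (mod 9): 12·t ≡ 4 − 4 = 0 (mod 9).
    Divide the congruence (and modulus) by g = 3: 4·t ≡ 0 (mod 3).
    Reduce coefficients mod 3: 1·t ≡ 0 (mod 3).
    So t ≡ 0 (mod 3).
    Then x = 4 + 12·0 = 4, valid modulo lcm(12, 9) = 36: x ≡ 4 (mod 36).
Verify: 4 mod 4 = 0, 4 mod 6 = 4, 4 mod 9 = 4.

x ≡ 4 (mod 36).


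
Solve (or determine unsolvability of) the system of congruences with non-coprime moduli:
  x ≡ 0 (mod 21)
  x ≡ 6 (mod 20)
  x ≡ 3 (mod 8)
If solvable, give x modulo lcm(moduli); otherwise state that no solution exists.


Moduli 21, 20, 8 are not pairwise coprime, so CRT works modulo lcm(m_i) when all pairwise compatibility conditions hold.
Pairwise compatibility: gcd(m_i, m_j) must divide a_i - a_j for every pair.
Merge one congruence at a time:
  Start: x ≡ 0 (mod 21).
  Combine with x ≡ 6 (mod 20): gcd(21, 20) = 1; 6 - 0 = 6, which IS divisible by 1, so compatible.
    Write x = 0 + 21·t and substitute into x ≡ 6 (mod 20): 21·t ≡ 6 − 0 = 6 (mod 20).
    Reduce coefficients mod 20: 1·t ≡ 6 (mod 20).
    So t ≡ 6 (mod 20).
    Then x = 0 + 21·6 = 126, valid modulo lcm(21, 20) = 420: x ≡ 126 (mod 420).
  Combine with x ≡ 3 (mod 8): gcd(420, 8) = 4, and 3 - 126 = -123 is NOT divisible by 4.
    ⇒ system is inconsistent (no integer solution).

No solution (the system is inconsistent).


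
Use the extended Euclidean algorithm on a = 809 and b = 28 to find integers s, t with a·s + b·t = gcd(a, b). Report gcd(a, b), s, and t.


Euclidean algorithm on (809, 28) — divide until remainder is 0:
  809 = 28 · 28 + 25
  28 = 1 · 25 + 3
  25 = 8 · 3 + 1
  3 = 3 · 1 + 0
gcd(809, 28) = 1.
Track Bezout coefficients alongside the remainders: start with r₀ = 809 = a·1 + b·0 (s = 1, t = 0) and r₁ = 28 = a·0 + b·1 (s = 0, t = 1); each new remainder r_{k+1} = r_{k-1} − q_k·r_k inherits s_{k+1} = s_{k-1} − q_k·s_k, t_{k+1} = t_{k-1} − q_k·t_k, so r_k = a·s_k + b·t_k at every step:
  q = 28: r = 25, s = 1 − 28·0 = 1, t = 0 − 28·1 = -28  (check: 809·1 + 28·(-28) = 25)
  q = 1: r = 3, s = 0 − 1·1 = -1, t = 1 − 1·(-28) = 29  (check: 809·(-1) + 28·29 = 3)
  q = 8: r = 1, s = 1 − 8·(-1) = 9, t = -28 − 8·29 = -260  (check: 809·9 + 28·(-260) = 1)
The row with r = 1 (the gcd) gives the Bezout coefficients s = 9, t = -260.
Result: 809 · (9) + 28 · (-260) = 1.

gcd(809, 28) = 1; s = 9, t = -260 (check: 809·9 + 28·(-260) = 1).
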